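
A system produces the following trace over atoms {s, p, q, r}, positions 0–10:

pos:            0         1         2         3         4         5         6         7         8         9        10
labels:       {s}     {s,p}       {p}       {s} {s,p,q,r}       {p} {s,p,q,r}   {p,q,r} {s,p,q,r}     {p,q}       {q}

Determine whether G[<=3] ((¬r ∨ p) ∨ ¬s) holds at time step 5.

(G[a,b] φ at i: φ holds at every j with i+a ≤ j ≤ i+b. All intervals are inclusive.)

Check ((¬r ∨ p) ∨ ¬s) at every j in [5,8]:
  j=5: true
  j=6: true
  j=7: true
  j=8: true
All positions satisfy it → formula holds.

True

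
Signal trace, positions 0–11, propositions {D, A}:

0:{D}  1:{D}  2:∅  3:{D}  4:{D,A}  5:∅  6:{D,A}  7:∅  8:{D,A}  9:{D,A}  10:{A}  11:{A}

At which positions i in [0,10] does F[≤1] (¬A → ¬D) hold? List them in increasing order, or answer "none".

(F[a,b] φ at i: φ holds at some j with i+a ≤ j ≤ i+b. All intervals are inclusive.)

1, 2, 3, 4, 5, 6, 7, 8, 9, 10

Evaluate at each i in [0,10]:
  i=0: ✗ (none in [0,1])
  i=1: ✓ (witness j=2)
  i=2: ✓ (witness j=2)
  i=3: ✓ (witness j=4)
  i=4: ✓ (witness j=4)
  i=5: ✓ (witness j=5)
  i=6: ✓ (witness j=6)
  i=7: ✓ (witness j=7)
  i=8: ✓ (witness j=8)
  i=9: ✓ (witness j=9)
  i=10: ✓ (witness j=10)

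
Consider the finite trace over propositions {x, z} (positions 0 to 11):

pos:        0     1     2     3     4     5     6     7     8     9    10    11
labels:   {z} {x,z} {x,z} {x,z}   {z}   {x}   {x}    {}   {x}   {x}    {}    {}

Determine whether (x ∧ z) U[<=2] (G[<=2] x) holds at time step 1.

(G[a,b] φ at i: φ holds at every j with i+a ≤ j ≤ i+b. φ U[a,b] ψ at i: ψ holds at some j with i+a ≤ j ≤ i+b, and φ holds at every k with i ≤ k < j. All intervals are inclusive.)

Need some j in [1,3] with G[<=2] x, and (x ∧ z) at every k in [1,j-1].
  j=1: G[<=2] x holds; no prefix to check → satisfied.

True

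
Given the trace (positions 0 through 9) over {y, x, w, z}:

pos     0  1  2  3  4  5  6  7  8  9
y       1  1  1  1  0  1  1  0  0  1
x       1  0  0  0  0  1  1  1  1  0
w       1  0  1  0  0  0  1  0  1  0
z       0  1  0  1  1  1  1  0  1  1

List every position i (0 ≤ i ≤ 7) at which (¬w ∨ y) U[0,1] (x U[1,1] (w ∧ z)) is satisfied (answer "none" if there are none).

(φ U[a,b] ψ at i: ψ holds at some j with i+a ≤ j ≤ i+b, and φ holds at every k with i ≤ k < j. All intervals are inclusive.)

4, 5, 6, 7

Evaluate at each i in [0,7]:
  i=0: ✗ (no rhs in [0,1])
  i=1: ✗ (no rhs in [1,2])
  i=2: ✗ (no rhs in [2,3])
  i=3: ✗ (no rhs in [3,4])
  i=4: ✓ (rhs at j=5; lhs holds on [4,4])
  i=5: ✓ (rhs at j=5)
  i=6: ✓ (rhs at j=7; lhs holds on [6,6])
  i=7: ✓ (rhs at j=7)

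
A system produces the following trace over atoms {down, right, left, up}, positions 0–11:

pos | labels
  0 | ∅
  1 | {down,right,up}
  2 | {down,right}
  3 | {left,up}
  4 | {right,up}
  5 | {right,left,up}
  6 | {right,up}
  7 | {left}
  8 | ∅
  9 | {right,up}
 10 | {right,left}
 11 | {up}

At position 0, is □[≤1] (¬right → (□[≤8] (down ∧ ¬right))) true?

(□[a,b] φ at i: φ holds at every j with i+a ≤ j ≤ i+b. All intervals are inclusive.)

Check (¬right → (□[≤8] (down ∧ ¬right))) at every j in [0,1]:
  j=0: antecedent true; consequent fails at 0 → ✗
  j=1: antecedent false → ✓
Fails at j=0 → formula fails.

False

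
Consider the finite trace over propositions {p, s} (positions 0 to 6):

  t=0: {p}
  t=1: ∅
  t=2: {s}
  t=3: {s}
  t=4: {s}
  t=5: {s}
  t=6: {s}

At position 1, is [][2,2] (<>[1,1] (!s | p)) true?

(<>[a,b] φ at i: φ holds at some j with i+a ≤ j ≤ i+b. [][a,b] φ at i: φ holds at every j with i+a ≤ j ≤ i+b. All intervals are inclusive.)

Check <>[1,1] (!s | p) at every j in [3,3]:
  j=3: fails (none in [4,4])
Fails at j=3 → formula fails.

False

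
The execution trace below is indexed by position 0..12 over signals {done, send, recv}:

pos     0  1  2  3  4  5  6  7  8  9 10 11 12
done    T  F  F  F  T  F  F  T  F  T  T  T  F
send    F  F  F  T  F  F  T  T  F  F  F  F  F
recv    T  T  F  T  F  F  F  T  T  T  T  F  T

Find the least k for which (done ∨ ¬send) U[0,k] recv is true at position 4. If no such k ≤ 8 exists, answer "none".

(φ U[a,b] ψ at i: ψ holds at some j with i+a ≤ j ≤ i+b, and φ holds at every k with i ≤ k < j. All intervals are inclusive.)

none

Need earliest j ≥ 4 with recv, and (done ∨ ¬send) at every k in [4,j-1].
  j=4: rhs fails.
  j=5: rhs fails.
  j=6: rhs fails.
  j=7: rhs holds but lhs fails at k=6.
  j=8: rhs holds but lhs fails at k=6.
  j=9: rhs holds but lhs fails at k=6.
  j=10: rhs holds but lhs fails at k=6.
  j=11: rhs fails.
  j=12: rhs holds but lhs fails at k=6.
No witness within the range → none.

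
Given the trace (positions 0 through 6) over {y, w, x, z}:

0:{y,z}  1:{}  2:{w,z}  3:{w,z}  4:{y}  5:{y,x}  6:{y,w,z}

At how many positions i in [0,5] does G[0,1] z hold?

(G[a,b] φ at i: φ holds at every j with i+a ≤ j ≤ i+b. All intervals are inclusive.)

Evaluate at each i in [0,5]:
  i=0: ✗ (fails at j=1)
  i=1: ✗ (fails at j=1)
  i=2: ✓ (all of [2,3])
  i=3: ✗ (fails at j=4)
  i=4: ✗ (fails at j=4)
  i=5: ✗ (fails at j=5)
Positions where it holds: {2} → 1.

1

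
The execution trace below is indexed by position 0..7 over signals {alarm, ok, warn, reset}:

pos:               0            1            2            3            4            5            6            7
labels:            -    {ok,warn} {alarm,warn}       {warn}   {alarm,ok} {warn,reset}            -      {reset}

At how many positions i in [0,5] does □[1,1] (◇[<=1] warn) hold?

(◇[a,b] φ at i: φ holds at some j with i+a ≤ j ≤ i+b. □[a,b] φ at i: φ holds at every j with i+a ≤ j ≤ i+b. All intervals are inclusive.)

5

Evaluate at each i in [0,5]:
  i=0: ✓ (all of [1,1])
  i=1: ✓ (all of [2,2])
  i=2: ✓ (all of [3,3])
  i=3: ✓ (all of [4,4])
  i=4: ✓ (all of [5,5])
  i=5: ✗ (fails at j=6)
Positions where it holds: {0, 1, 2, 3, 4} → 5.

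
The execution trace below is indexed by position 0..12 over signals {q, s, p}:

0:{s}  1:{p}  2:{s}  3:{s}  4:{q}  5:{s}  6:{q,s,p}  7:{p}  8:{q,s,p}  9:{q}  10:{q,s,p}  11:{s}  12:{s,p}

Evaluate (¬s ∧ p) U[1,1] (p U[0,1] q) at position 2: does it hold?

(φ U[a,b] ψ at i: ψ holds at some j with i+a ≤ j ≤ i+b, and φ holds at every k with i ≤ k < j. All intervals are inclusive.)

False

Need some j in [3,3] with (p U[0,1] q), and (¬s ∧ p) at every k in [2,j-1].
  j=3: (p U[0,1] q) — fails.
No j in the window works → until fails.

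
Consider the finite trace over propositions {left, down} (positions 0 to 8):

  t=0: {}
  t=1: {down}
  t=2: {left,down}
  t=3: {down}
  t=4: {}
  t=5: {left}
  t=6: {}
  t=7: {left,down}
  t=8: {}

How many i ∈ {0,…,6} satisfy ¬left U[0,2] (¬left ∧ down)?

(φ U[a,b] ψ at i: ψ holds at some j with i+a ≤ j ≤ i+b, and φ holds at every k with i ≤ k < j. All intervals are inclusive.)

Evaluate at each i in [0,6]:
  i=0: ✓ (rhs at j=1; lhs holds on [0,0])
  i=1: ✓ (rhs at j=1)
  i=2: ✗ (lhs fails at k=2 before rhs at j=3)
  i=3: ✓ (rhs at j=3)
  i=4: ✗ (no rhs in [4,6])
  i=5: ✗ (no rhs in [5,7])
  i=6: ✗ (no rhs in [6,8])
Positions where it holds: {0, 1, 3} → 3.

3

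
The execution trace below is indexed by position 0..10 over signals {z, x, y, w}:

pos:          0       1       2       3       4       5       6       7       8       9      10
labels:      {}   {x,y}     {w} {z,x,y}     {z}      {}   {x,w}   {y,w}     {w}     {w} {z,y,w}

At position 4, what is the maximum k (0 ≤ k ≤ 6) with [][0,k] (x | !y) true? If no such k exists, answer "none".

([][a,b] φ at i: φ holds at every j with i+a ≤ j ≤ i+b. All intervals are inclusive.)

2

(x | !y) must hold from j=4 onward; find where it first fails.
  j=4: holds
  j=5: holds
  j=6: holds
  j=7: fails
Holds on [4,6], so largest k = 2.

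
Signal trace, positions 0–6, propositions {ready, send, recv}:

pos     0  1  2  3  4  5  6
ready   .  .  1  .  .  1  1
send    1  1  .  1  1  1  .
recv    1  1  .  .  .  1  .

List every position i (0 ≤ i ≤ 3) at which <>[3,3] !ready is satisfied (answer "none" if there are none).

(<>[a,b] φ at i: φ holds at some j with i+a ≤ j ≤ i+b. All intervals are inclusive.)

0, 1

Evaluate at each i in [0,3]:
  i=0: ✓ (witness j=3)
  i=1: ✓ (witness j=4)
  i=2: ✗ (none in [5,5])
  i=3: ✗ (none in [6,6])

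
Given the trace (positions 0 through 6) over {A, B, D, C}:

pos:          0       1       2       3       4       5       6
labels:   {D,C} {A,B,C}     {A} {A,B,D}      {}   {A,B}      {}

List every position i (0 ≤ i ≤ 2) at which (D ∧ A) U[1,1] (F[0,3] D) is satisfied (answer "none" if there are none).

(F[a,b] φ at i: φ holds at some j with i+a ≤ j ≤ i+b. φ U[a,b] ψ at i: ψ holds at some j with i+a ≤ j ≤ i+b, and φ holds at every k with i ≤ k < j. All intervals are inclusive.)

none

Evaluate at each i in [0,2]:
  i=0: ✗ (lhs fails at k=0 before rhs at j=1)
  i=1: ✗ (lhs fails at k=1 before rhs at j=2)
  i=2: ✗ (lhs fails at k=2 before rhs at j=3)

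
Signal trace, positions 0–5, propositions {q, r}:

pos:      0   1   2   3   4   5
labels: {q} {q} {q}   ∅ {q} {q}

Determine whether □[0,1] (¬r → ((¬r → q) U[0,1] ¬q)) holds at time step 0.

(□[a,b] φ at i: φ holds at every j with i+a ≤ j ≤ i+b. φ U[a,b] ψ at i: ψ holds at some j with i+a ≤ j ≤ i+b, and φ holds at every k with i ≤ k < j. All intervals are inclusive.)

No

Check (¬r → ((¬r → q) U[0,1] ¬q)) at every j in [0,1]:
  j=0: antecedent true; consequent fails → ✗
  j=1: antecedent true; consequent fails → ✗
Fails at j=0 → formula fails.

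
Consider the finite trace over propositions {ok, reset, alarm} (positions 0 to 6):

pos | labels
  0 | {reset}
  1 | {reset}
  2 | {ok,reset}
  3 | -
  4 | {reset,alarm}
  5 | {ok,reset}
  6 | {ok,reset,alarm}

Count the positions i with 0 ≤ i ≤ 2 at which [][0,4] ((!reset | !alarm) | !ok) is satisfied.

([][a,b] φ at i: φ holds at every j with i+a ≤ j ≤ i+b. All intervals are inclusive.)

2

Evaluate at each i in [0,2]:
  i=0: ✓ (all of [0,4])
  i=1: ✓ (all of [1,5])
  i=2: ✗ (fails at j=6)
Positions where it holds: {0, 1} → 2.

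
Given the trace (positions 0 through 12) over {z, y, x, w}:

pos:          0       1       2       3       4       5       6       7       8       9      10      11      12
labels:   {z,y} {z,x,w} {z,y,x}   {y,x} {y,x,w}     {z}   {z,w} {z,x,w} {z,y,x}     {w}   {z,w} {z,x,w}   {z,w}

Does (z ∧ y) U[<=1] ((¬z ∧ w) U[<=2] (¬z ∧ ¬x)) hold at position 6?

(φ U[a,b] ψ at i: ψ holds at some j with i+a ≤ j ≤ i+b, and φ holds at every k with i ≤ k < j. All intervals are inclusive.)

Does not hold

Need some j in [6,7] with ((¬z ∧ w) U[<=2] (¬z ∧ ¬x)), and (z ∧ y) at every k in [6,j-1].
  j=6: ((¬z ∧ w) U[<=2] (¬z ∧ ¬x)) — fails.
  j=7: ((¬z ∧ w) U[<=2] (¬z ∧ ¬x)) — fails.
No j in the window works → until fails.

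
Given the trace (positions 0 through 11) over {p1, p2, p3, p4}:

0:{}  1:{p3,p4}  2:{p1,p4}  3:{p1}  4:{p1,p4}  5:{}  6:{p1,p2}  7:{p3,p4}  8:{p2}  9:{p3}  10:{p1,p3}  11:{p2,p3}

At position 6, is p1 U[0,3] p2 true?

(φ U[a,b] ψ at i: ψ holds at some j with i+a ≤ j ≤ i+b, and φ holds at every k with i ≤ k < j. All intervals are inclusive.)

Need some j in [6,9] with p2, and p1 at every k in [6,j-1].
  j=6: p2 holds; no prefix to check → satisfied.

Holds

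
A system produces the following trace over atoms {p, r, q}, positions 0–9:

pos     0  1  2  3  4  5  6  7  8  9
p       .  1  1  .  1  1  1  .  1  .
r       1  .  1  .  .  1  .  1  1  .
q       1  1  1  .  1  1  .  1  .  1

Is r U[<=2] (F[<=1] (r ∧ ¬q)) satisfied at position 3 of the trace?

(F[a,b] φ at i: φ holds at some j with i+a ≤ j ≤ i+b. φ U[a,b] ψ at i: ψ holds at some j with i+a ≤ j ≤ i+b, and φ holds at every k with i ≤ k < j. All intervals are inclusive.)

Does not hold

Need some j in [3,5] with F[<=1] (r ∧ ¬q), and r at every k in [3,j-1].
  j=3: F[<=1] (r ∧ ¬q) — fails (none in [3,4]).
  j=4: F[<=1] (r ∧ ¬q) — fails (none in [4,5]).
  j=5: F[<=1] (r ∧ ¬q) — fails (none in [5,6]).
No j in the window works → until fails.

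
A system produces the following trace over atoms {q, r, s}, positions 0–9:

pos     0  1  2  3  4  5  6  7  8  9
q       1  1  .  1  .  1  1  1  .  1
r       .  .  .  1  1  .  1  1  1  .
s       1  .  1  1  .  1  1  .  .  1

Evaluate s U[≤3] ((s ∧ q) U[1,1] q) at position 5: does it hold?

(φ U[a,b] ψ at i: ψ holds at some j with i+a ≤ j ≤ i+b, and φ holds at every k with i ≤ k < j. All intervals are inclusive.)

Need some j in [5,8] with ((s ∧ q) U[1,1] q), and s at every k in [5,j-1].
  j=5: ((s ∧ q) U[1,1] q) holds; no prefix to check → satisfied.

Holds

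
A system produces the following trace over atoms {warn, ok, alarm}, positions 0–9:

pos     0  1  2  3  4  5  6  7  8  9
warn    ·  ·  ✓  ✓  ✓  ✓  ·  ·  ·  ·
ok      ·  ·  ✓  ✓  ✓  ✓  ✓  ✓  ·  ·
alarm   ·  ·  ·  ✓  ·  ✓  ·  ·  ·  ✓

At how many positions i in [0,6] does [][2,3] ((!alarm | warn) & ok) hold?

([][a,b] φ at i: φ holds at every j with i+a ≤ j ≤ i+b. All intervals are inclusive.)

Evaluate at each i in [0,6]:
  i=0: ✓ (all of [2,3])
  i=1: ✓ (all of [3,4])
  i=2: ✓ (all of [4,5])
  i=3: ✓ (all of [5,6])
  i=4: ✓ (all of [6,7])
  i=5: ✗ (fails at j=8)
  i=6: ✗ (fails at j=8)
Positions where it holds: {0, 1, 2, 3, 4} → 5.

5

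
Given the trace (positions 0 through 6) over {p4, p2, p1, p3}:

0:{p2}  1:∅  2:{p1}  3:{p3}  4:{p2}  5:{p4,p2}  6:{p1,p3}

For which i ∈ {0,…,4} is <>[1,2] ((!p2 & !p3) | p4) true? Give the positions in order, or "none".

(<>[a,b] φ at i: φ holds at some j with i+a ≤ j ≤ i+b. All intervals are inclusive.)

0, 1, 3, 4

Evaluate at each i in [0,4]:
  i=0: ✓ (witness j=1)
  i=1: ✓ (witness j=2)
  i=2: ✗ (none in [3,4])
  i=3: ✓ (witness j=5)
  i=4: ✓ (witness j=5)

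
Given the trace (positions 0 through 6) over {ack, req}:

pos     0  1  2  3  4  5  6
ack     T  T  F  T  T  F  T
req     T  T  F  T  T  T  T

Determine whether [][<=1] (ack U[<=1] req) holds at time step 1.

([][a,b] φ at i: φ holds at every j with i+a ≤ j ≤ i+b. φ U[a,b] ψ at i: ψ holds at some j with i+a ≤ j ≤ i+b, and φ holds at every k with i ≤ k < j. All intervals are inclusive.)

Check (ack U[<=1] req) at every j in [1,2]:
  j=1: holds
  j=2: fails
Fails at j=2 → formula fails.

Does not hold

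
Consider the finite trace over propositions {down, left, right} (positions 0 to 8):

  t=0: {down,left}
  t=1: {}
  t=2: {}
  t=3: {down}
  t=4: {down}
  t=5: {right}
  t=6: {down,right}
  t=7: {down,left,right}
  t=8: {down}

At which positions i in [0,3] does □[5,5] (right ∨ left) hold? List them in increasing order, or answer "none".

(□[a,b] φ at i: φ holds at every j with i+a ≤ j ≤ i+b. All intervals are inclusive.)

0, 1, 2

Evaluate at each i in [0,3]:
  i=0: ✓ (all of [5,5])
  i=1: ✓ (all of [6,6])
  i=2: ✓ (all of [7,7])
  i=3: ✗ (fails at j=8)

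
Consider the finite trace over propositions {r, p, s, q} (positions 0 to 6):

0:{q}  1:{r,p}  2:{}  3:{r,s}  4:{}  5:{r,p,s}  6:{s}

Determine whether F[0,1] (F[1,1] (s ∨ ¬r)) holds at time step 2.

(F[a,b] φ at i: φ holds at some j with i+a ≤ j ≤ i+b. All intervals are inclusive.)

Holds

Check F[1,1] (s ∨ ¬r) at each j in [2,3]:
  j=2: holds (witness at 3)
  j=3: holds (witness at 4)
Found at j=2 → formula holds.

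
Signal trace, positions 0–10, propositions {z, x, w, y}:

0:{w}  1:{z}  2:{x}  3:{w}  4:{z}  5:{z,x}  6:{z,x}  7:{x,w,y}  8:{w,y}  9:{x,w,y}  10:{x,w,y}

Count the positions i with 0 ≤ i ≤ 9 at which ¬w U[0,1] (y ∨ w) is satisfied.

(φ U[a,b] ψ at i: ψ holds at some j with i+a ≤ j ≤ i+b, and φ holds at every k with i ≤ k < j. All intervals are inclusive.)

Evaluate at each i in [0,9]:
  i=0: ✓ (rhs at j=0)
  i=1: ✗ (no rhs in [1,2])
  i=2: ✓ (rhs at j=3; lhs holds on [2,2])
  i=3: ✓ (rhs at j=3)
  i=4: ✗ (no rhs in [4,5])
  i=5: ✗ (no rhs in [5,6])
  i=6: ✓ (rhs at j=7; lhs holds on [6,6])
  i=7: ✓ (rhs at j=7)
  i=8: ✓ (rhs at j=8)
  i=9: ✓ (rhs at j=9)
Positions where it holds: {0, 2, 3, 6, 7, 8, 9} → 7.

7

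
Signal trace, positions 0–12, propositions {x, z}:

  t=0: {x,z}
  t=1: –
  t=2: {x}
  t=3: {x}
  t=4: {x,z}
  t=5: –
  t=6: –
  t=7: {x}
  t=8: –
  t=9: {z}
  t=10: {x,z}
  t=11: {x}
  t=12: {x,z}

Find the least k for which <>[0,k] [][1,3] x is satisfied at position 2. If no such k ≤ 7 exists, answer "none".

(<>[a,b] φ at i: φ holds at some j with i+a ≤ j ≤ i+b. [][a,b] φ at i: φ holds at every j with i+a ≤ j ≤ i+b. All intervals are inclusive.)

Scan j = 2,3,… for [][1,3] x:
  j=2: fails
  j=3: fails
  j=4: fails
  j=5: fails
  j=6: fails
  j=7: fails
  j=8: fails
  j=9: holds
First hit at j=9, so smallest k = 9-2 = 7.

7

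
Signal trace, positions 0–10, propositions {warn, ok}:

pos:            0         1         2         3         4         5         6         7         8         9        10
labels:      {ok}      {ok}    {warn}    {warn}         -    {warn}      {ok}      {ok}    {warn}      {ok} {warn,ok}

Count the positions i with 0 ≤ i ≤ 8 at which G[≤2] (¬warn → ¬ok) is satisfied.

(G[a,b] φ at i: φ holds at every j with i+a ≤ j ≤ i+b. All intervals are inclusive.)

Evaluate at each i in [0,8]:
  i=0: ✗ (fails at j=0)
  i=1: ✗ (fails at j=1)
  i=2: ✓ (all of [2,4])
  i=3: ✓ (all of [3,5])
  i=4: ✗ (fails at j=6)
  i=5: ✗ (fails at j=6)
  i=6: ✗ (fails at j=6)
  i=7: ✗ (fails at j=7)
  i=8: ✗ (fails at j=9)
Positions where it holds: {2, 3} → 2.

2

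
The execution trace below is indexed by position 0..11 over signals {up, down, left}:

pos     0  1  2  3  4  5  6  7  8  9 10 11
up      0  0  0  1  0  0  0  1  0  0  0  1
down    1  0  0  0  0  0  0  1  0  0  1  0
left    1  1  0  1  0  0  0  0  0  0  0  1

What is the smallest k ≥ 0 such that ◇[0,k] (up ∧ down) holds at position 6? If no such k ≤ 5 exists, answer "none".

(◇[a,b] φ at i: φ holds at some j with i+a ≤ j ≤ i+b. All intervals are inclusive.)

1

Scan j = 6,7,… for (up ∧ down):
  j=6: fails
  j=7: holds
First hit at j=7, so smallest k = 7-6 = 1.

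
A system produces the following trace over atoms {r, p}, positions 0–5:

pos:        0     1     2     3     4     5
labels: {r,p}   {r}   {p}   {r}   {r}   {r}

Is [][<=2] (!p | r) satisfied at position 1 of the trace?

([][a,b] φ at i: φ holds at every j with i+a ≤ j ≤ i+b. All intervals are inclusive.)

No

Check (!p | r) at every j in [1,3]:
  j=1: true
  j=2: false
  j=3: true
Fails at j=2 → formula fails.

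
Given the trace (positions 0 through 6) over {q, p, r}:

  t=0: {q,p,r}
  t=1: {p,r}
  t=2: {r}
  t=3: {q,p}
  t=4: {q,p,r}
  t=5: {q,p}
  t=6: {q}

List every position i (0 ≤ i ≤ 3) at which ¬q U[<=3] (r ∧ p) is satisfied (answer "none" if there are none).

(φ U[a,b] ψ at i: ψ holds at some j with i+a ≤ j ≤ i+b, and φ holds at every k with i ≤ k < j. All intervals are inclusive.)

0, 1

Evaluate at each i in [0,3]:
  i=0: ✓ (rhs at j=0)
  i=1: ✓ (rhs at j=1)
  i=2: ✗ (lhs fails at k=3 before rhs at j=4)
  i=3: ✗ (lhs fails at k=3 before rhs at j=4)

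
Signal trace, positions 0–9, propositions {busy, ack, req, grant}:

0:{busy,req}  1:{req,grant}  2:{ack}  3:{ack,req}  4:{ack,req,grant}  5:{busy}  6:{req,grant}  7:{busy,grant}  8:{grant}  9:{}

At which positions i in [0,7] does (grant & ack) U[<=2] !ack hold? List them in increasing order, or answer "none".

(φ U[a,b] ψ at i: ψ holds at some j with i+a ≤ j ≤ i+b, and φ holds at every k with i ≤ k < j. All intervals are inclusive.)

Evaluate at each i in [0,7]:
  i=0: ✓ (rhs at j=0)
  i=1: ✓ (rhs at j=1)
  i=2: ✗ (no rhs in [2,4])
  i=3: ✗ (lhs fails at k=3 before rhs at j=5)
  i=4: ✓ (rhs at j=5; lhs holds on [4,4])
  i=5: ✓ (rhs at j=5)
  i=6: ✓ (rhs at j=6)
  i=7: ✓ (rhs at j=7)

0, 1, 4, 5, 6, 7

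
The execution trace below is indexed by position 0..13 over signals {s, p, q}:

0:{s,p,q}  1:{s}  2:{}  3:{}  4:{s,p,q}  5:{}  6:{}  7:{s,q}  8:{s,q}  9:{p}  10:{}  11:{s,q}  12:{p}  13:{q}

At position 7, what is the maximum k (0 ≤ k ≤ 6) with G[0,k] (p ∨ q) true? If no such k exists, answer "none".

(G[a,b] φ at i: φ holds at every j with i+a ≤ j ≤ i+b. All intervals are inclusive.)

(p ∨ q) must hold from j=7 onward; find where it first fails.
  j=7: holds
  j=8: holds
  j=9: holds
  j=10: fails
Holds on [7,9], so largest k = 2.

2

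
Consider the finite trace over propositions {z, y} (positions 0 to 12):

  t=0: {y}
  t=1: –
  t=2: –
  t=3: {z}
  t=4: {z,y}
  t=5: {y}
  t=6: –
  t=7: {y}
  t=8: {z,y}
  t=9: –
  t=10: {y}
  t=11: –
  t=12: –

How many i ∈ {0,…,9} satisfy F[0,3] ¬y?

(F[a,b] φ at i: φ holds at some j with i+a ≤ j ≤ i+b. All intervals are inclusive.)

10

Evaluate at each i in [0,9]:
  i=0: ✓ (witness j=1)
  i=1: ✓ (witness j=1)
  i=2: ✓ (witness j=2)
  i=3: ✓ (witness j=3)
  i=4: ✓ (witness j=6)
  i=5: ✓ (witness j=6)
  i=6: ✓ (witness j=6)
  i=7: ✓ (witness j=9)
  i=8: ✓ (witness j=9)
  i=9: ✓ (witness j=9)
Positions where it holds: {0, 1, 2, 3, 4, 5, 6, 7, 8, 9} → 10.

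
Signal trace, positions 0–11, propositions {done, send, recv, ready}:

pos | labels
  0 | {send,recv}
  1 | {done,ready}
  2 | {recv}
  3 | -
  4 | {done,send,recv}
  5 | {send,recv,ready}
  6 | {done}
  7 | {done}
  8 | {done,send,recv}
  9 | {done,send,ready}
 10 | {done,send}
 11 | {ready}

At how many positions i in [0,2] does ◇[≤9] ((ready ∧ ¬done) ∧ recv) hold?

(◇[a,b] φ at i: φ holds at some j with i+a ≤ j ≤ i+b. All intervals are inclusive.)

Evaluate at each i in [0,2]:
  i=0: ✓ (witness j=5)
  i=1: ✓ (witness j=5)
  i=2: ✓ (witness j=5)
Positions where it holds: {0, 1, 2} → 3.

3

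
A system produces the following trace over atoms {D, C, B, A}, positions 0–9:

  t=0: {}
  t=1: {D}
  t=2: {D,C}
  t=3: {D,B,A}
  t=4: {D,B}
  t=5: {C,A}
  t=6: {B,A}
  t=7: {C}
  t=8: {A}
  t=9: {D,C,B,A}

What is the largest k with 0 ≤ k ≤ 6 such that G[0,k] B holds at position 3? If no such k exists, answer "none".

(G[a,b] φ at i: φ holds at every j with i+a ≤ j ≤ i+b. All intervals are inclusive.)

1

B must hold from j=3 onward; find where it first fails.
  j=3: holds
  j=4: holds
  j=5: fails
Holds on [3,4], so largest k = 1.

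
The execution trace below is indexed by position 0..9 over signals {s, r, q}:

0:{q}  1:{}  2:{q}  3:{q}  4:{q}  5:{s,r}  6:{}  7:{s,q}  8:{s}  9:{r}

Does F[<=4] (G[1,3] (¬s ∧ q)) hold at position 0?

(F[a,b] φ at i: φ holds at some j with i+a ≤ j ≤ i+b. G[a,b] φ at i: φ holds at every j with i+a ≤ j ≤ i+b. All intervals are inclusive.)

True

Check G[1,3] (¬s ∧ q) at each j in [0,4]:
  j=0: fails at 1
  j=1: holds on [2,4]
  j=2: fails at 5
  j=3: fails at 5
  j=4: fails at 5
Found at j=1 → formula holds.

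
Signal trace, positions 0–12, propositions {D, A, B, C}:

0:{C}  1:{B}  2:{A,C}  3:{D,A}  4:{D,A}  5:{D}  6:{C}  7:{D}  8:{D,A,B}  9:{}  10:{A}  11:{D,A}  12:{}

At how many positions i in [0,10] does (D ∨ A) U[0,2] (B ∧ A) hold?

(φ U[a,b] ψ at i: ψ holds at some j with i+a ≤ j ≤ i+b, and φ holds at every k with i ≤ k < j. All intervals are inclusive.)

2

Evaluate at each i in [0,10]:
  i=0: ✗ (no rhs in [0,2])
  i=1: ✗ (no rhs in [1,3])
  i=2: ✗ (no rhs in [2,4])
  i=3: ✗ (no rhs in [3,5])
  i=4: ✗ (no rhs in [4,6])
  i=5: ✗ (no rhs in [5,7])
  i=6: ✗ (lhs fails at k=6 before rhs at j=8)
  i=7: ✓ (rhs at j=8; lhs holds on [7,7])
  i=8: ✓ (rhs at j=8)
  i=9: ✗ (no rhs in [9,11])
  i=10: ✗ (no rhs in [10,12])
Positions where it holds: {7, 8} → 2.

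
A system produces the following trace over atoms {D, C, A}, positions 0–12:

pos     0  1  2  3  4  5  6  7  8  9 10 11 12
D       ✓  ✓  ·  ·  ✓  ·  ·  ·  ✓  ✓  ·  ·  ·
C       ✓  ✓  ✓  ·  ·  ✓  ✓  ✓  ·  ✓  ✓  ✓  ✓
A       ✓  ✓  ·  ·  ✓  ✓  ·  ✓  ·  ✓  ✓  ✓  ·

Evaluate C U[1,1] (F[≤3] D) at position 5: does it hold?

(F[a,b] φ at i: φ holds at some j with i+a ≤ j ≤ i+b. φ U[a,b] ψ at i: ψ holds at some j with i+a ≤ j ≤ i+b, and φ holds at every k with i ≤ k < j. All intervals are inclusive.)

Need some j in [6,6] with F[≤3] D, and C at every k in [5,j-1].
  j=6: F[≤3] D holds; C holds at every k in [5,5] → satisfied.

Holds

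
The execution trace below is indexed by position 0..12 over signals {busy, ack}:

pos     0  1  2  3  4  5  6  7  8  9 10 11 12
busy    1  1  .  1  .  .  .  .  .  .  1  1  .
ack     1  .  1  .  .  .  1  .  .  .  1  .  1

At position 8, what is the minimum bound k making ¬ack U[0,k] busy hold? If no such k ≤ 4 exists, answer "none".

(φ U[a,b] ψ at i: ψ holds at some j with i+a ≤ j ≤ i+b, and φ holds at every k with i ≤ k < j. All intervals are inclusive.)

2

Need earliest j ≥ 8 with busy, and ¬ack at every k in [8,j-1].
  j=8: rhs fails.
  j=9: rhs fails.
  j=10: rhs holds; lhs holds on [8,9]. k = 2.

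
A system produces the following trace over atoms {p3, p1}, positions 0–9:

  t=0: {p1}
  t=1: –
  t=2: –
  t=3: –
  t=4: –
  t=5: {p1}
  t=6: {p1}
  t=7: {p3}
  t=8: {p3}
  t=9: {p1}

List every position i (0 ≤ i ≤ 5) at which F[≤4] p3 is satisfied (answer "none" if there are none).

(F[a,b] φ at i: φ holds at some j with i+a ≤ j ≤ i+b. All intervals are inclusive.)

3, 4, 5

Evaluate at each i in [0,5]:
  i=0: ✗ (none in [0,4])
  i=1: ✗ (none in [1,5])
  i=2: ✗ (none in [2,6])
  i=3: ✓ (witness j=7)
  i=4: ✓ (witness j=7)
  i=5: ✓ (witness j=7)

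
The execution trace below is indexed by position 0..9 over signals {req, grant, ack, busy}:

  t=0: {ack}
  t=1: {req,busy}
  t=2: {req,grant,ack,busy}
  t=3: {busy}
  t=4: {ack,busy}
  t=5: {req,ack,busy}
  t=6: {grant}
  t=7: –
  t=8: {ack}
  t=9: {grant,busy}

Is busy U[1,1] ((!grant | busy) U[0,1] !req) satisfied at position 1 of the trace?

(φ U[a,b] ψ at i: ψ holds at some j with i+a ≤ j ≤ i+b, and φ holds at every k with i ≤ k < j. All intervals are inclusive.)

Need some j in [2,2] with ((!grant | busy) U[0,1] !req), and busy at every k in [1,j-1].
  j=2: ((!grant | busy) U[0,1] !req) holds; busy holds at every k in [1,1] → satisfied.

True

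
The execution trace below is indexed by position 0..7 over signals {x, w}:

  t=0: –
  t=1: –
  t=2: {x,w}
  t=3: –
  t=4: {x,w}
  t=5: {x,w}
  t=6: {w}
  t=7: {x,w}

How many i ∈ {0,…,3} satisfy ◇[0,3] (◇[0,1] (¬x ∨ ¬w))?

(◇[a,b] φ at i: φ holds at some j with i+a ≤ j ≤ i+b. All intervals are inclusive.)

4

Evaluate at each i in [0,3]:
  i=0: ✓ (witness j=0)
  i=1: ✓ (witness j=1)
  i=2: ✓ (witness j=2)
  i=3: ✓ (witness j=3)
Positions where it holds: {0, 1, 2, 3} → 4.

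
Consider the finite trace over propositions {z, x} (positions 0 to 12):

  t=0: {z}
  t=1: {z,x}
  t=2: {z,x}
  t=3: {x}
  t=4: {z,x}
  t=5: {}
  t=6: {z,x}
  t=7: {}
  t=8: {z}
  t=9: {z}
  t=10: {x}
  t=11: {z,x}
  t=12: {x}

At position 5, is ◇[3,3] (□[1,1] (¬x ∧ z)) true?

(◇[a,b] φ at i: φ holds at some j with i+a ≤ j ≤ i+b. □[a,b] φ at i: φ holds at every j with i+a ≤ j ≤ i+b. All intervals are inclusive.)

Check □[1,1] (¬x ∧ z) at each j in [8,8]:
  j=8: holds on [9,9]
Found at j=8 → formula holds.

Holds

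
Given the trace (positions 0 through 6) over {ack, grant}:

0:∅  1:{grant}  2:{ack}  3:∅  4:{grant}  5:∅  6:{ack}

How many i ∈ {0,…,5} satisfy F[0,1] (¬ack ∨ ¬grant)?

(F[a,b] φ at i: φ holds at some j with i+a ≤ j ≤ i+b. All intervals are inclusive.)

Evaluate at each i in [0,5]:
  i=0: ✓ (witness j=0)
  i=1: ✓ (witness j=1)
  i=2: ✓ (witness j=2)
  i=3: ✓ (witness j=3)
  i=4: ✓ (witness j=4)
  i=5: ✓ (witness j=5)
Positions where it holds: {0, 1, 2, 3, 4, 5} → 6.

6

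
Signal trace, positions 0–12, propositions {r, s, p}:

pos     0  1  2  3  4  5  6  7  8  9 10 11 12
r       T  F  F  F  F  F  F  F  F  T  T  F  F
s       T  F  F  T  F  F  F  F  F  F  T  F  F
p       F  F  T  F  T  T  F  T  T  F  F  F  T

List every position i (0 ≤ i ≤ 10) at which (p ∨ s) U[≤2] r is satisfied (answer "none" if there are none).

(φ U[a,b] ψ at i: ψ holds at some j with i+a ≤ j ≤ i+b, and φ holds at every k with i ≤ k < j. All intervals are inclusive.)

Evaluate at each i in [0,10]:
  i=0: ✓ (rhs at j=0)
  i=1: ✗ (no rhs in [1,3])
  i=2: ✗ (no rhs in [2,4])
  i=3: ✗ (no rhs in [3,5])
  i=4: ✗ (no rhs in [4,6])
  i=5: ✗ (no rhs in [5,7])
  i=6: ✗ (no rhs in [6,8])
  i=7: ✓ (rhs at j=9; lhs holds on [7,8])
  i=8: ✓ (rhs at j=9; lhs holds on [8,8])
  i=9: ✓ (rhs at j=9)
  i=10: ✓ (rhs at j=10)

0, 7, 8, 9, 10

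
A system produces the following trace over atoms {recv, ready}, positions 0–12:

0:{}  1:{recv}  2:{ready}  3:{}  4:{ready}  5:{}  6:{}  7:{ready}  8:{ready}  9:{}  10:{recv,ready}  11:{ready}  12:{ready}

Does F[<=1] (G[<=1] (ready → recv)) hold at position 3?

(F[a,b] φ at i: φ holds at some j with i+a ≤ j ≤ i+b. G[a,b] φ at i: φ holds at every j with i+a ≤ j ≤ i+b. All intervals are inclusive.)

Check G[<=1] (ready → recv) at each j in [3,4]:
  j=3: fails at 4
  j=4: fails at 4
No position in the window satisfies it → formula fails.

Does not hold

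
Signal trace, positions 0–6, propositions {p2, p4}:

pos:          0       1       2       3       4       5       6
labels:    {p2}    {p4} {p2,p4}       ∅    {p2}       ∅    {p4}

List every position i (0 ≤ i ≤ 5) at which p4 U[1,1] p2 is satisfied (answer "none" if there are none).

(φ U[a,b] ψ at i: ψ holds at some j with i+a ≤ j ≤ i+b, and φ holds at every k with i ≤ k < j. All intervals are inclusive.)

Evaluate at each i in [0,5]:
  i=0: ✗ (no rhs in [1,1])
  i=1: ✓ (rhs at j=2; lhs holds on [1,1])
  i=2: ✗ (no rhs in [3,3])
  i=3: ✗ (lhs fails at k=3 before rhs at j=4)
  i=4: ✗ (no rhs in [5,5])
  i=5: ✗ (no rhs in [6,6])

1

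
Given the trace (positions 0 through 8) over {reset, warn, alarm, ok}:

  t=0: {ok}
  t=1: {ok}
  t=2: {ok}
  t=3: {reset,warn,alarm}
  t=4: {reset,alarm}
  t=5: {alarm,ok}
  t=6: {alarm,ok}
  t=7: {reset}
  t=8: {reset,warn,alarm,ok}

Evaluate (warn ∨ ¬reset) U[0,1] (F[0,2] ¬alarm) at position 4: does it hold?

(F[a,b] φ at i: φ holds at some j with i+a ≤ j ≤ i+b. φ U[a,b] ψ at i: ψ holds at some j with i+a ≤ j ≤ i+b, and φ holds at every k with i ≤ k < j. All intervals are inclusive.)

False

Need some j in [4,5] with F[0,2] ¬alarm, and (warn ∨ ¬reset) at every k in [4,j-1].
  j=4: F[0,2] ¬alarm — fails (none in [4,6]).
  j=5: F[0,2] ¬alarm holds, but (warn ∨ ¬reset) fails at k=4 → not this j.
No j in the window works → until fails.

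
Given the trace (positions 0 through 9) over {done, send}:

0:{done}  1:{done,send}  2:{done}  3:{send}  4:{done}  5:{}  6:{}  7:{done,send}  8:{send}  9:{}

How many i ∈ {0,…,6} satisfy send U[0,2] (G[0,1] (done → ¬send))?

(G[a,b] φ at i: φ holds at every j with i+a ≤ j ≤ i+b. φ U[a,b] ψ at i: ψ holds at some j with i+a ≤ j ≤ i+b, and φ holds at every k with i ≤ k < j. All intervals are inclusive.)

Evaluate at each i in [0,6]:
  i=0: ✗ (lhs fails at k=0 before rhs at j=2)
  i=1: ✓ (rhs at j=2; lhs holds on [1,1])
  i=2: ✓ (rhs at j=2)
  i=3: ✓ (rhs at j=3)
  i=4: ✓ (rhs at j=4)
  i=5: ✓ (rhs at j=5)
  i=6: ✗ (lhs fails at k=6 before rhs at j=8)
Positions where it holds: {1, 2, 3, 4, 5} → 5.

5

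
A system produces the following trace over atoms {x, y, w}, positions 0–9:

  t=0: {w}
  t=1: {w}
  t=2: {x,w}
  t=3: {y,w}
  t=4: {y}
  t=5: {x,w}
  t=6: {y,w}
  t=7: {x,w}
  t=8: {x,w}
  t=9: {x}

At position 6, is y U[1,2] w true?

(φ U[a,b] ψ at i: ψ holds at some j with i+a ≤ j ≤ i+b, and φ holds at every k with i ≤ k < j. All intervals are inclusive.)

Yes

Need some j in [7,8] with w, and y at every k in [6,j-1].
  j=7: w holds; y holds at every k in [6,6] → satisfied.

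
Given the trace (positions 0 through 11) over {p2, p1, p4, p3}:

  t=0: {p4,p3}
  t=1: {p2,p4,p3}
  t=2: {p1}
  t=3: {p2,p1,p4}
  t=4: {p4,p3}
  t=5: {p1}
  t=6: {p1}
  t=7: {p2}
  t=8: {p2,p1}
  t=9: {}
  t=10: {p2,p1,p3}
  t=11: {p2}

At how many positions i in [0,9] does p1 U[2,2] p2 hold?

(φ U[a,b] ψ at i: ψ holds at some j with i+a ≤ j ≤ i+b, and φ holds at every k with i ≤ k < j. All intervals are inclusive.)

Evaluate at each i in [0,9]:
  i=0: ✗ (no rhs in [2,2])
  i=1: ✗ (lhs fails at k=1 before rhs at j=3)
  i=2: ✗ (no rhs in [4,4])
  i=3: ✗ (no rhs in [5,5])
  i=4: ✗ (no rhs in [6,6])
  i=5: ✓ (rhs at j=7; lhs holds on [5,6])
  i=6: ✗ (lhs fails at k=7 before rhs at j=8)
  i=7: ✗ (no rhs in [9,9])
  i=8: ✗ (lhs fails at k=9 before rhs at j=10)
  i=9: ✗ (lhs fails at k=9 before rhs at j=11)
Positions where it holds: {5} → 1.

1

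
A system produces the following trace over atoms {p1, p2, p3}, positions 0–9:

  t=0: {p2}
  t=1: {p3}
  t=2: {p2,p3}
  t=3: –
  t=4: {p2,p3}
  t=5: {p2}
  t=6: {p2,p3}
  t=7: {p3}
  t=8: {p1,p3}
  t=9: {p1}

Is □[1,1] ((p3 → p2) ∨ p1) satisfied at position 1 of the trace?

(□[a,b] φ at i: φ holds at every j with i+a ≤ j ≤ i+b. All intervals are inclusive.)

Holds

Check ((p3 → p2) ∨ p1) at every j in [2,2]:
  j=2: true
All positions satisfy it → formula holds.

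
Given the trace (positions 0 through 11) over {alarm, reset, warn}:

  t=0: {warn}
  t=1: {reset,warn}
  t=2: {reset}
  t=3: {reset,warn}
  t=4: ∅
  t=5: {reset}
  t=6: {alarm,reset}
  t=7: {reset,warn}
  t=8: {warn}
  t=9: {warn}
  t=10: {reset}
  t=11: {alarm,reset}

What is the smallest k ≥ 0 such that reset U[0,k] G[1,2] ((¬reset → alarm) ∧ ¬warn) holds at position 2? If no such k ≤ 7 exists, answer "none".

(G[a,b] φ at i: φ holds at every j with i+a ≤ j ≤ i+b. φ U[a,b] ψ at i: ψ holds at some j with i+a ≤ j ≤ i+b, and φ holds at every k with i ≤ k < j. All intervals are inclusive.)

2

Need earliest j ≥ 2 with G[1,2] ((¬reset → alarm) ∧ ¬warn), and reset at every k in [2,j-1].
  j=2: rhs fails.
  j=3: rhs fails.
  j=4: rhs holds; lhs holds on [2,3]. k = 2.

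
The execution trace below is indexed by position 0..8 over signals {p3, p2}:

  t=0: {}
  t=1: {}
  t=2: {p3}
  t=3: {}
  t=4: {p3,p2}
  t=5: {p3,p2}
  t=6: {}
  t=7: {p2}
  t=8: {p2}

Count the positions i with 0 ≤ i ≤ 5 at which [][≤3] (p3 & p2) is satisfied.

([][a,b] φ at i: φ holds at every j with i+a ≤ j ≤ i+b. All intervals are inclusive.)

0

Evaluate at each i in [0,5]:
  i=0: ✗ (fails at j=0)
  i=1: ✗ (fails at j=1)
  i=2: ✗ (fails at j=2)
  i=3: ✗ (fails at j=3)
  i=4: ✗ (fails at j=6)
  i=5: ✗ (fails at j=6)
Positions where it holds: {} → 0.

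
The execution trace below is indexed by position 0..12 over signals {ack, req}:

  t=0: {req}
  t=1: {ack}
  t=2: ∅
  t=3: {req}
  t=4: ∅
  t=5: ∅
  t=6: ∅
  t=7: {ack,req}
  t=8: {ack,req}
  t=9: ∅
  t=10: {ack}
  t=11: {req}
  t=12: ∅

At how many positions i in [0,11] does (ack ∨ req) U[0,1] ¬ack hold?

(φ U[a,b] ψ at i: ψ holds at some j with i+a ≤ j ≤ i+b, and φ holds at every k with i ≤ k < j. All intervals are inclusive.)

11

Evaluate at each i in [0,11]:
  i=0: ✓ (rhs at j=0)
  i=1: ✓ (rhs at j=2; lhs holds on [1,1])
  i=2: ✓ (rhs at j=2)
  i=3: ✓ (rhs at j=3)
  i=4: ✓ (rhs at j=4)
  i=5: ✓ (rhs at j=5)
  i=6: ✓ (rhs at j=6)
  i=7: ✗ (no rhs in [7,8])
  i=8: ✓ (rhs at j=9; lhs holds on [8,8])
  i=9: ✓ (rhs at j=9)
  i=10: ✓ (rhs at j=11; lhs holds on [10,10])
  i=11: ✓ (rhs at j=11)
Positions where it holds: {0, 1, 2, 3, 4, 5, 6, 8, 9, 10, 11} → 11.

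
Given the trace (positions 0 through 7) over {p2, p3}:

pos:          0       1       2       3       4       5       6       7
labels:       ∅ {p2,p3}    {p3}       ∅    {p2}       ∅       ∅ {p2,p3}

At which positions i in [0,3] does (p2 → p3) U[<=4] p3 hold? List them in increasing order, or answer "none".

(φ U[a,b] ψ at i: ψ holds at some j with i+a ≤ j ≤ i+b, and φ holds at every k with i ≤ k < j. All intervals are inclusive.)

0, 1, 2

Evaluate at each i in [0,3]:
  i=0: ✓ (rhs at j=1; lhs holds on [0,0])
  i=1: ✓ (rhs at j=1)
  i=2: ✓ (rhs at j=2)
  i=3: ✗ (lhs fails at k=4 before rhs at j=7)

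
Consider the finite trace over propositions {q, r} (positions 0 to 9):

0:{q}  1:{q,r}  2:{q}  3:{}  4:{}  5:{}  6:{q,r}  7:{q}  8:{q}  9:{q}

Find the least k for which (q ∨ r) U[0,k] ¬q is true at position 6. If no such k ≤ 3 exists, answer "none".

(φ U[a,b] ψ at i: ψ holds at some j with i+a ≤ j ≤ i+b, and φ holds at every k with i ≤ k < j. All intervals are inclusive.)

Need earliest j ≥ 6 with ¬q, and (q ∨ r) at every k in [6,j-1].
  j=6: rhs fails.
  j=7: rhs fails.
  j=8: rhs fails.
  j=9: rhs fails.
No witness within the range → none.

none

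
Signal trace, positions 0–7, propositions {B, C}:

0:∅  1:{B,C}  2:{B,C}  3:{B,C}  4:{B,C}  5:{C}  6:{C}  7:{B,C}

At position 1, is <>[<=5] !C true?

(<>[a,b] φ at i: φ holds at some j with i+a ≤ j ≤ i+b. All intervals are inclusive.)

Does not hold

Check !C at each j in [1,6]:
  j=1: false
  j=2: false
  j=3: false
  j=4: false
  j=5: false
  j=6: false
No position in the window satisfies it → formula fails.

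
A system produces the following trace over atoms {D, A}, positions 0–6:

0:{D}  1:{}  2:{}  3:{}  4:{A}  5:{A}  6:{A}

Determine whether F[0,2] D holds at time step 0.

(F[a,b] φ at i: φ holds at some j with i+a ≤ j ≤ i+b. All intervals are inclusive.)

Holds

Check D at each j in [0,2]:
  j=0: true
  j=1: false
  j=2: false
Found at j=0 → formula holds.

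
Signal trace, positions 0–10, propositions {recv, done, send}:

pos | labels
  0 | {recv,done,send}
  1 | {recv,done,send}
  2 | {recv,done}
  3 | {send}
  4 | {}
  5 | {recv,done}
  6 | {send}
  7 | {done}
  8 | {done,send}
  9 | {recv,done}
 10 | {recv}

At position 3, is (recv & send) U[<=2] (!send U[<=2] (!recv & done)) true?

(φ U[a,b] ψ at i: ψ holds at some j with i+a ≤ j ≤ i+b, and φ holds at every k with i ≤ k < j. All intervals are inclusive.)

False

Need some j in [3,5] with (!send U[<=2] (!recv & done)), and (recv & send) at every k in [3,j-1].
  j=3: (!send U[<=2] (!recv & done)) — fails.
  j=4: (!send U[<=2] (!recv & done)) — fails.
  j=5: (!send U[<=2] (!recv & done)) — fails.
No j in the window works → until fails.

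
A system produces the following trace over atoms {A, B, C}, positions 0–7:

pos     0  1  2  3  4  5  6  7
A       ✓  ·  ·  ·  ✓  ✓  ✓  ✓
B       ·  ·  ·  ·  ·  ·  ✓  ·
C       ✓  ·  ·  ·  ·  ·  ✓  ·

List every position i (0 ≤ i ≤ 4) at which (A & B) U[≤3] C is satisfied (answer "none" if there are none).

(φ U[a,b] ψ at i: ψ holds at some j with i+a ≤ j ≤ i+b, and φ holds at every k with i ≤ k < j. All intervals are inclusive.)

0

Evaluate at each i in [0,4]:
  i=0: ✓ (rhs at j=0)
  i=1: ✗ (no rhs in [1,4])
  i=2: ✗ (no rhs in [2,5])
  i=3: ✗ (lhs fails at k=3 before rhs at j=6)
  i=4: ✗ (lhs fails at k=4 before rhs at j=6)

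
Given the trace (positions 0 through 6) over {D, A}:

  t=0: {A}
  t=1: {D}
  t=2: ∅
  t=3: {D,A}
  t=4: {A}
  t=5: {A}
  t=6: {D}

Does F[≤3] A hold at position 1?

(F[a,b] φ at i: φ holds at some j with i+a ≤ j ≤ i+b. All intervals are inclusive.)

Holds

Check A at each j in [1,4]:
  j=1: false
  j=2: false
  j=3: true
  j=4: true
Found at j=3 → formula holds.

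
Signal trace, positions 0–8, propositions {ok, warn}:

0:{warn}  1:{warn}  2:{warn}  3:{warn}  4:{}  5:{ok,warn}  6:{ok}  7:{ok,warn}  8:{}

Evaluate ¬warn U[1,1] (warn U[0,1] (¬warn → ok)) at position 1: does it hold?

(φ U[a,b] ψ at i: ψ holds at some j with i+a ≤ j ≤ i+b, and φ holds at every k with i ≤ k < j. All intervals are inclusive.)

Does not hold

Need some j in [2,2] with (warn U[0,1] (¬warn → ok)), and ¬warn at every k in [1,j-1].
  j=2: (warn U[0,1] (¬warn → ok)) holds, but ¬warn fails at k=1 → not this j.
No j in the window works → until fails.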